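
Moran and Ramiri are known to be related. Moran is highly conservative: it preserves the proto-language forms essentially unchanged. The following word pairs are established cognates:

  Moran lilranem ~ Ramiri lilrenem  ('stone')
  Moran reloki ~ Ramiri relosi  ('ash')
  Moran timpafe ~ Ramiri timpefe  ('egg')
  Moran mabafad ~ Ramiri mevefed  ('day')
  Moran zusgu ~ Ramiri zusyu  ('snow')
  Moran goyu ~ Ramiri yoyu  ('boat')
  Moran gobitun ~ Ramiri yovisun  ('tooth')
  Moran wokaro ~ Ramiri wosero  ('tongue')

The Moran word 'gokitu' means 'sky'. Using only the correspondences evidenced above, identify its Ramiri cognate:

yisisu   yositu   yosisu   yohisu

goyu ~ yoyu, gobitun ~ yovisun — Moran g corresponds to Ramiri y word-initially before a back vowel.
reloki ~ relosi — Moran k corresponds to Ramiri s between vowels (before a front vowel).
gobitun ~ yovisun — Moran t corresponds to Ramiri s between vowels (before a back vowel).
Applying these to Moran 'gokitu':
  gokitu → yokitu   (g→y word-initially before a back vowel)
  yokitu → yositu   (k→s between vowels (before a front vowel))
  yositu → yosisu   (t→s between vowels (before a back vowel))
So the Ramiri cognate is 'yosisu'.

yosisu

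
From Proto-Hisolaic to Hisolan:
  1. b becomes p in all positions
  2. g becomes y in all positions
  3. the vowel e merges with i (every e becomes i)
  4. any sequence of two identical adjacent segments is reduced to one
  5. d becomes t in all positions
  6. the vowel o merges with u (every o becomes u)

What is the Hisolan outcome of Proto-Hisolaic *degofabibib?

tiyufapipip

Hisolan: start from *degofabibib.
  rule 1 (unconditioned shift): degofabibib → degofapipip
  rule 2 (unconditioned shift): degofapipip → deyofapipip
  rule 3 (vowel merger): deyofapipip → diyofapipip
  rule 4: no change — diyofapipip
  rule 5 (unconditioned shift): diyofapipip → tiyofapipip
  rule 6 (vowel merger): tiyofapipip → tiyufapipip
  ⇒ Hisolan tiyufapipip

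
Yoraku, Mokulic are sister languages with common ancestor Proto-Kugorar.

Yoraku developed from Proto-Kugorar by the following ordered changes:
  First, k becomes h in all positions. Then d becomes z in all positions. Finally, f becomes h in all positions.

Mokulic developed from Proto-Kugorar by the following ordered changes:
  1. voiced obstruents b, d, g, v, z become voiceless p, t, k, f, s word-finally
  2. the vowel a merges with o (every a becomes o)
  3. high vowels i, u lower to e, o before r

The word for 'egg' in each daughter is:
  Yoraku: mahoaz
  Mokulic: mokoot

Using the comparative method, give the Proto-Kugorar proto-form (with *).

*makoad

Position 5: Yoraku has a, Mokulic has o. Yoraku preserves a here (none of its changes turn any other segment into a), so the proto-segment is *a.
Position 6: Yoraku has z, Mokulic has t. Taking the neighbouring segments as reconstructed: Yoraku z could go back to *d or *z; Mokulic t could go back to *t or *d — the one source consistent with every daughter is *d.
Position 3: Yoraku has h, Mokulic has k. Taking the neighbouring segments as reconstructed: Yoraku h could go back to *k or *f or *h; Mokulic k can only go back to *k — the one source consistent with every daughter is *k.
This points to *makoad. Verify forward in each daughter:
Yoraku: *makoad
  makoad → mahoad   [unconditioned shift]
  mahoad → mahoaz   [unconditioned shift]
  mahoaz (rule 3 does not apply)
  giving Yoraku mahoaz.
Mokulic: start from *makoad.
  rule 1 (final devoicing): makoad → makoat
  rule 2 (vowel merger): makoat → mokoot
  rule 3: no change — mokoot
  ⇒ Mokulic mokoot
Only *makoad yields all of Yoraku mahoaz, Mokulic mokoot.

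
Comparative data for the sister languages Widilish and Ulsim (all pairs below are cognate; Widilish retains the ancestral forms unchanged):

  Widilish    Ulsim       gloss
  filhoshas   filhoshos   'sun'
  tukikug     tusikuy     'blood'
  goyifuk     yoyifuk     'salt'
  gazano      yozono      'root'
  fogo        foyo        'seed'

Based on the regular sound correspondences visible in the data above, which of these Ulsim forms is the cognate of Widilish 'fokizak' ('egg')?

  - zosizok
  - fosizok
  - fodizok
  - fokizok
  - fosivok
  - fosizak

tukikug ~ tusikuy — Widilish k corresponds to Ulsim s between vowels (before a front vowel).
filhoshas ~ filhoshos, gazano ~ yozono — Widilish a corresponds to Ulsim o after a consonant, before a consonant other than r, m, n, p, b, f, v.
Applying these to Widilish 'fokizak':
  fokizak → fosizak   (k→s between vowels (before a front vowel))
  fosizak → fosizok   (a→o after a consonant, before a consonant other than r, m, n, p, b, f, v)
So the Ulsim cognate is 'fosizok'.

fosizok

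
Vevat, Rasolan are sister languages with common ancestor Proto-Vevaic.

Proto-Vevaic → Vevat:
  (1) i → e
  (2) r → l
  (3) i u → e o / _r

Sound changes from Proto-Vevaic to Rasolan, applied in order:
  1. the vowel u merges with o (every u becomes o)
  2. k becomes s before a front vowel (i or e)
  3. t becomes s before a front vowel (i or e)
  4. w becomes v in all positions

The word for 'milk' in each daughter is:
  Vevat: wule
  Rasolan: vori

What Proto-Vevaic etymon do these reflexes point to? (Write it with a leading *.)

Position 1: Vevat has w, Rasolan has v. Vevat preserves w here (none of its changes turn any other segment into w), so the proto-segment is *w.
Position 2: Vevat has u, Rasolan has o. Vevat preserves u here (none of its changes turn any other segment into u), so the proto-segment is *u.
Continuing position by position gives *wuri; check it forward:
Vevat: start from *wuri.
  rule 1 (vowel merger): wuri → wure
  rule 2 (unconditioned shift): wure → wule
  rule 3: no change — wule
  ⇒ Vevat wule
Rasolan: start from *wuri.
  rule 1 (vowel merger): wuri → wori
  rule 2: no change — wori
  rule 3: no change — wori
  rule 4 (unconditioned shift): wori → vori
  ⇒ Rasolan vori
Only *wuri yields all of Vevat wule, Rasolan vori.

*wuri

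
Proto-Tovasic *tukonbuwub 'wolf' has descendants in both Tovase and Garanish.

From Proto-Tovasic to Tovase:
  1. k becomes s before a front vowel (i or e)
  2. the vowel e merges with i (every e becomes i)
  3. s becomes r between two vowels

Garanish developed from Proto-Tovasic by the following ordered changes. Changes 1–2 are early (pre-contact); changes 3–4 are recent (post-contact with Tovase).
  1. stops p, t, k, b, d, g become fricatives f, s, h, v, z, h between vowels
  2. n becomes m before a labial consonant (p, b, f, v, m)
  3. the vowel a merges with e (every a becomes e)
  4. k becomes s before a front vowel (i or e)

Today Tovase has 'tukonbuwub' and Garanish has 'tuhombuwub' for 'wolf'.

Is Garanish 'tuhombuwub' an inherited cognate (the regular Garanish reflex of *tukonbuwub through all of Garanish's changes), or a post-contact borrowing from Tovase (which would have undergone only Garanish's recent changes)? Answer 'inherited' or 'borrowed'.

inherited

If inherited, *tukonbuwub would pass through all of Garanish's changes:
Garanish: start from *tukonbuwub.
  rule 1 (intervocalic lenition): tukonbuwub → tuhonbuwub
  rule 2 (nasal place assimilation): tuhonbuwub → tuhombuwub
  rule 3: no change — tuhombuwub
  rule 4: no change — tuhombuwub
  ⇒ Garanish tuhombuwub
If borrowed from Tovase 'tukonbuwub' after the early changes, it would undergo only the recent ones:
  rule 3 (vowel merger): no change (tukonbuwub)
  rule 4 (palatalisation): no change (tukonbuwub)
  ⇒ as a loan: tukonbuwub
Garanish 'tuhombuwub' matches the inherited outcome exactly, so it is an inherited cognate, not a loan.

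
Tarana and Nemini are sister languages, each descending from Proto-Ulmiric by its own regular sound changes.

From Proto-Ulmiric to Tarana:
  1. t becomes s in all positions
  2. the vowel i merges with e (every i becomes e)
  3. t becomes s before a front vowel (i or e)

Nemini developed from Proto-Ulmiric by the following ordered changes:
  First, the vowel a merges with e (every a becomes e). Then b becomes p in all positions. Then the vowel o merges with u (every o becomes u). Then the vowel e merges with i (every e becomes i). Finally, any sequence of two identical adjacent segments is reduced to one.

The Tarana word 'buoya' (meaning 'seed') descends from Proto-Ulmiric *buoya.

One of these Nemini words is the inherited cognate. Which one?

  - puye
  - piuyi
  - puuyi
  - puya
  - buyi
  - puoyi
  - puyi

Nemini: start from *buoya.
  rule 1 (vowel merger): buoya → buoye
  rule 2 (unconditioned shift): buoye → puoye
  rule 3 (vowel merger): puoye → puuye
  rule 4 (vowel merger): puuye → puuyi
  rule 5 (degemination): puuyi → puyi
  ⇒ Nemini puyi
Among the options, 'puyi' alone shows every Nemini change applied in order.

puyi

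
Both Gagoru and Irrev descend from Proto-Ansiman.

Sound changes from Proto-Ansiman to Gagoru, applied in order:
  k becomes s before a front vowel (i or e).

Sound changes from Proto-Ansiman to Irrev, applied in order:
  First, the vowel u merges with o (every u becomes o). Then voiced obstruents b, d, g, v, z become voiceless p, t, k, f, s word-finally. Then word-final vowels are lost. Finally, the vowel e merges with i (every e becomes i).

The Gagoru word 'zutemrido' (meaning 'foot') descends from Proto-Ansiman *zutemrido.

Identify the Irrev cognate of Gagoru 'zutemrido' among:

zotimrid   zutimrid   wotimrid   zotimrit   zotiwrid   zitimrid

zotimrid

Irrev: start from *zutemrido.
  rule 1 (vowel merger): zutemrido → zotemrido
  rule 2: no change — zotemrido
  rule 3 (apocope): zotemrido → zotemrid
  rule 4 (vowel merger): zotemrid → zotimrid
  ⇒ Irrev zotimrid
Among the options, 'zotimrid' alone shows every Irrev change applied in order.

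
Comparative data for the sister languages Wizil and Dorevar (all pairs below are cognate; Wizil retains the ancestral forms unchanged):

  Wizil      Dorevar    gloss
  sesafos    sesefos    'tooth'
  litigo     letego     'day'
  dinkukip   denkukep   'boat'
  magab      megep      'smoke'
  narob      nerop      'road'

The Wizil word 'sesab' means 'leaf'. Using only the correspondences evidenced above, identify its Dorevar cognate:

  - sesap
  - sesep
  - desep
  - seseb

sesep

magab ~ megep — Wizil a corresponds to Dorevar e after a consonant, before a labial obstruent.
magab ~ megep, narob ~ nerop — Wizil b corresponds to Dorevar p word-finally.
Applying these to Wizil 'sesab':
  sesab → seseb   (a→e after a consonant, before a labial obstruent)
  seseb → sesep   (b→p word-finally)
So the Dorevar cognate is 'sesep'.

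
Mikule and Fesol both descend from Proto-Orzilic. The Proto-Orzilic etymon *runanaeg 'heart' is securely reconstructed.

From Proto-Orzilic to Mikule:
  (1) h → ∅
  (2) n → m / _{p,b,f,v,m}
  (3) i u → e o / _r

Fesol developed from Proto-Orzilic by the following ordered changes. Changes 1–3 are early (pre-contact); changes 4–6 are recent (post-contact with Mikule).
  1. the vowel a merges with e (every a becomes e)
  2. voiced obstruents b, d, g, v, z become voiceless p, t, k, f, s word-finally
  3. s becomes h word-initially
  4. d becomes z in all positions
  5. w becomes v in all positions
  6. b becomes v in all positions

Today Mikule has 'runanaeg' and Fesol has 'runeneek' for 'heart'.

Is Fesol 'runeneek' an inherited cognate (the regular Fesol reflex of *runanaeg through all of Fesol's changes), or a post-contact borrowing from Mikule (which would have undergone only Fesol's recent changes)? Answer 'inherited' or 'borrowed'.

inherited

If inherited, *runanaeg would pass through all of Fesol's changes:
Fesol: start from *runanaeg.
  rule 1 (vowel merger): runanaeg → runeneeg
  rule 2 (final devoicing): runeneeg → runeneek
  rule 3: no change — runeneek
  rule 4: no change — runeneek
  rule 5: no change — runeneek
  rule 6: no change — runeneek
  ⇒ Fesol runeneek
If borrowed from Mikule 'runanaeg' after the early changes, it would undergo only the recent ones:
  rule 4 (unconditioned shift): no change (runanaeg)
  rule 5 (unconditioned shift): no change (runanaeg)
  rule 6 (unconditioned shift): no change (runanaeg)
  ⇒ as a loan: runanaeg
Fesol 'runeneek' matches the inherited outcome exactly, so it is an inherited cognate, not a loan.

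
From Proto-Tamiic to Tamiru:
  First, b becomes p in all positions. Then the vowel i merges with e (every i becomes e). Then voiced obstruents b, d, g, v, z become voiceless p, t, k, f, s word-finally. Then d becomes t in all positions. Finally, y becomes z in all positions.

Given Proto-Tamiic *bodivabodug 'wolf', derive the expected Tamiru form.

potevapotuk

Tamiru: start from *bodivabodug.
  rule 1 (unconditioned shift): bodivabodug → podivapodug
  rule 2 (vowel merger): podivapodug → podevapodug
  rule 3 (final devoicing): podevapodug → podevapoduk
  rule 4 (unconditioned shift): podevapoduk → potevapotuk
  rule 5: no change — potevapotuk
  ⇒ Tamiru potevapotuk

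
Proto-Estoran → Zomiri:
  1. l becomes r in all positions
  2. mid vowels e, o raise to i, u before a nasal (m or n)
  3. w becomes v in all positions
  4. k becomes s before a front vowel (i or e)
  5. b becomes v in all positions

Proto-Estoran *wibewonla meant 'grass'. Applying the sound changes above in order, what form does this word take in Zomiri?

vivevunra

Zomiri: *wibewonla
  wibewonla → wibewonra   [unconditioned shift]
  wibewonra → wibewunra   [pre-nasal raising]
  wibewunra → vibevunra   [unconditioned shift]
  vibevunra (rule 4 does not apply)
  vibevunra → vivevunra   [unconditioned shift]
  giving Zomiri vivevunra.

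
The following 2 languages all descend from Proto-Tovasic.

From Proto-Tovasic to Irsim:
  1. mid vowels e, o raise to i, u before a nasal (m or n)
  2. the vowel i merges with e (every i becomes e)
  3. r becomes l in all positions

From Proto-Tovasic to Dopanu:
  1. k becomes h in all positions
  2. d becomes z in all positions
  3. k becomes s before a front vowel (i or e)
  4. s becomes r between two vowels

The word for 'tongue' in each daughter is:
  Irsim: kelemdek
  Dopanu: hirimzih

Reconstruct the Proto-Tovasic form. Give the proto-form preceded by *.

Position 3: Irsim has l, Dopanu has r. Taking the neighbouring segments as reconstructed: Irsim l could go back to *l or *r; Dopanu r could go back to *s or *r — the one source consistent with every daughter is *r.
Position 2: Irsim has e, Dopanu has i. Dopanu preserves i here (none of its changes turn any other segment into i), so the proto-segment is *i.
Position 8: Irsim has k, Dopanu has h. Irsim preserves k here (none of its changes turn any other segment into k), so the proto-segment is *k.
Verify the candidate proto-form against each daughter:
Irsim: *kirimdik
  kirimdik (rule 1 does not apply)
  kirimdik → keremdek   [vowel merger]
  keremdek → kelemdek   [unconditioned shift]
  giving Irsim kelemdek.
Dopanu: *kirimdik
  kirimdik → hirimdih   [unconditioned shift]
  hirimdih → hirimzih   [unconditioned shift]
  hirimzih (rule 3 does not apply)
  hirimzih (rule 4 does not apply)
  giving Dopanu hirimzih.
*kirimdik is the unique common source.

*kirimdik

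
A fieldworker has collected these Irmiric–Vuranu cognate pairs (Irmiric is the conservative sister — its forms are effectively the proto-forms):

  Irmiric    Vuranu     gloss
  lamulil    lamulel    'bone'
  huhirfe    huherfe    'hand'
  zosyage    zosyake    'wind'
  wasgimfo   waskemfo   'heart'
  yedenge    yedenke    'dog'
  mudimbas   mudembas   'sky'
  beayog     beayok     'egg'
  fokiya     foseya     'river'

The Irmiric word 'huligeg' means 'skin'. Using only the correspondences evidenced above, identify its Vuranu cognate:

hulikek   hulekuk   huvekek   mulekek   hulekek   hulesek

lamulil ~ lamulel, fokiya ~ foseya — Irmiric i corresponds to Vuranu e after a consonant, before a consonant other than r, m, n, p, b, f, v.
zosyage ~ zosyake — Irmiric g corresponds to Vuranu k between vowels (before a front vowel).
beayog ~ beayok — Irmiric g corresponds to Vuranu k word-finally.
Applying these to Irmiric 'huligeg':
  huligeg → hulegeg   (i→e after a consonant, before a consonant other than r, m, n, p, b, f, v)
  hulegeg → hulekeg   (g→k between vowels (before a front vowel))
  hulekeg → hulekek   (g→k word-finally)
So the Vuranu cognate is 'hulekek'.

hulekek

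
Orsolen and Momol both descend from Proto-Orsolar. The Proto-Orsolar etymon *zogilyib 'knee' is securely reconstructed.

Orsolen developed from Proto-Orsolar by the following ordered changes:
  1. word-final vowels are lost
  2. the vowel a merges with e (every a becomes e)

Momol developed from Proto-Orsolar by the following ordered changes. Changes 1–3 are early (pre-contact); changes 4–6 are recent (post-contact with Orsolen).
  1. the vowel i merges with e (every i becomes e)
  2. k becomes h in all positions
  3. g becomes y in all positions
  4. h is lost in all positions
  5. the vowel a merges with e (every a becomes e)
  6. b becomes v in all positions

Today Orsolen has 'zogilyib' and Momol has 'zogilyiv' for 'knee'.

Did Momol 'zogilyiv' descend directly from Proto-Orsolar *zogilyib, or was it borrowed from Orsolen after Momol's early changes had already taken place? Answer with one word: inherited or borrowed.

borrowed

If inherited, *zogilyib would pass through all of Momol's changes:
Momol: *zogilyib > zogelyeb > zoyelyeb > zoyelyev  (by vowel merger, unconditioned shift, unconditioned shift)
If borrowed from Orsolen 'zogilyib' after the early changes, it would undergo only the recent ones:
  rule 4 (h-loss): no change (zogilyib)
  rule 5 (vowel merger): no change (zogilyib)
  rule 6 (unconditioned shift): zogilyib → zogilyiv
  ⇒ as a loan: zogilyiv
Momol 'zogilyiv' matches the loan outcome 'zogilyiv', not the inherited 'zoyelyev' — it skipped the early Momol changes, so it was borrowed from Orsolen.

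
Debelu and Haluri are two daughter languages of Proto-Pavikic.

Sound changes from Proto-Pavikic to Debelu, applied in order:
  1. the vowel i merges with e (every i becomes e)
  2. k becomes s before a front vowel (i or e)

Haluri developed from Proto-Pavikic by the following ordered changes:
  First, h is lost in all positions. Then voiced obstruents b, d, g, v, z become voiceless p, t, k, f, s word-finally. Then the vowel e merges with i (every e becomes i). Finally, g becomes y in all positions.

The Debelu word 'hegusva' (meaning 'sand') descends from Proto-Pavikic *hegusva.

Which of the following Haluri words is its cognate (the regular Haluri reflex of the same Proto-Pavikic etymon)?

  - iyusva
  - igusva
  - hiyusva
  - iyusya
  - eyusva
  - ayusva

Haluri: start from *hegusva.
  rule 1 (h-loss): hegusva → egusva
  rule 2: no change — egusva
  rule 3 (vowel merger): egusva → igusva
  rule 4 (unconditioned shift): igusva → iyusva
  ⇒ Haluri iyusva
Among the options, 'iyusva' alone shows every Haluri change applied in order.

iyusva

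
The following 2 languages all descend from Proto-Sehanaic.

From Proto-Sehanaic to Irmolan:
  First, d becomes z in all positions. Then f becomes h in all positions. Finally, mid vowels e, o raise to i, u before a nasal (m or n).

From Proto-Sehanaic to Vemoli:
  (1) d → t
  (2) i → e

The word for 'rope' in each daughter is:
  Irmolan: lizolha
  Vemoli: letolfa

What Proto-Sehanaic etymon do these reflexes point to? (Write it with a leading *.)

*lidolfa

Position 2: Irmolan has i, Vemoli has e. Taking the neighbouring segments as reconstructed: Irmolan i can only go back to *i; Vemoli e could go back to *e or *i — the one source consistent with every daughter is *i.
Position 3: Irmolan has z, Vemoli has t. Taking the neighbouring segments as reconstructed: Irmolan z could go back to *d or *z; Vemoli t could go back to *t or *d — the one source consistent with every daughter is *d.
Verify the candidate proto-form against each daughter:
Irmolan: *lidolfa
  lidolfa → lizolfa   [unconditioned shift]
  lizolfa → lizolha   [unconditioned shift]
  lizolha (rule 3 does not apply)
  giving Irmolan lizolha.
Vemoli: *lidolfa
  lidolfa → litolfa   [unconditioned shift]
  litolfa → letolfa   [vowel merger]
  giving Vemoli letolfa.
*lidolfa is the unique common source.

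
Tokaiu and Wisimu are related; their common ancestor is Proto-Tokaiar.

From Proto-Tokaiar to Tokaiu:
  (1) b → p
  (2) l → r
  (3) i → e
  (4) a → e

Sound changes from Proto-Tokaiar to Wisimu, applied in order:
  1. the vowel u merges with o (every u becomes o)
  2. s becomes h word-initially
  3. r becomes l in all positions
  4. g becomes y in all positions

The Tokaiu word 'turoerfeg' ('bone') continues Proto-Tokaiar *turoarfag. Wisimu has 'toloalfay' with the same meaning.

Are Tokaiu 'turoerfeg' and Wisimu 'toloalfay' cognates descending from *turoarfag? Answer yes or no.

Derive the expected Wisimu reflex of *turoarfag:
Wisimu: *turoarfag > toroarfag > toloalfag > toloalfay  (by vowel merger, unconditioned shift, unconditioned shift)
Wisimu 'toloalfay' matches the regular reflex exactly, so the pair is cognate.

yes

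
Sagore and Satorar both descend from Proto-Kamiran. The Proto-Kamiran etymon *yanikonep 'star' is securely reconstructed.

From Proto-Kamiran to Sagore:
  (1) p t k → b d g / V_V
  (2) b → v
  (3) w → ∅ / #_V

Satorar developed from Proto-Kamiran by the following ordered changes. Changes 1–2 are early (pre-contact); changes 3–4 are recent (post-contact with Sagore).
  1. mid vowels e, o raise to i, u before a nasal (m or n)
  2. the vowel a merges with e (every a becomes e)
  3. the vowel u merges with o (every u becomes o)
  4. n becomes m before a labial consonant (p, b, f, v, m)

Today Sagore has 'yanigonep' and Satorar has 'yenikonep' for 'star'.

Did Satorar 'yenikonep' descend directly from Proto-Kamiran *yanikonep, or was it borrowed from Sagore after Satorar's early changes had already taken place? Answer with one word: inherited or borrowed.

inherited

If inherited, *yanikonep would pass through all of Satorar's changes:
Satorar: *yanikonep
  yanikonep → yanikunep   [pre-nasal raising]
  yanikunep → yenikunep   [vowel merger]
  yenikunep → yenikonep   [vowel merger]
  yenikonep (rule 4 does not apply)
  giving Satorar yenikonep.
If borrowed from Sagore 'yanigonep' after the early changes, it would undergo only the recent ones:
  rule 3 (vowel merger): no change (yanigonep)
  rule 4 (nasal place assimilation): no change (yanigonep)
  ⇒ as a loan: yanigonep
Satorar 'yenikonep' matches the inherited outcome exactly, so it is an inherited cognate, not a loan.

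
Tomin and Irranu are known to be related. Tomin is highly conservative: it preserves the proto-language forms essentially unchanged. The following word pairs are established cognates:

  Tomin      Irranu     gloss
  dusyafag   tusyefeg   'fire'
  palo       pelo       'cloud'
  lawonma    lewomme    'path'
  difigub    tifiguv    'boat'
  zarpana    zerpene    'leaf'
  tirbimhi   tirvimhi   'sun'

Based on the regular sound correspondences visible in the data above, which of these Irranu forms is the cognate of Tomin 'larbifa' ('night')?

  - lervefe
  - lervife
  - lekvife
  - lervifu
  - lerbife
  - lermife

lervife

zarpana ~ zerpene — Tomin a corresponds to Irranu e after a consonant, before r.
tirbimhi ~ tirvimhi — Tomin b corresponds to Irranu v after a consonant, before a front vowel.
lawonma ~ lewomme, zarpana ~ zerpene — Tomin a corresponds to Irranu e word-finally.
Applying these to Tomin 'larbifa':
  larbifa → lerbifa   (a→e after a consonant, before r)
  lerbifa → lervifa   (b→v after a consonant, before a front vowel)
  lervifa → lervife   (a→e word-finally)
So the Irranu cognate is 'lervife'.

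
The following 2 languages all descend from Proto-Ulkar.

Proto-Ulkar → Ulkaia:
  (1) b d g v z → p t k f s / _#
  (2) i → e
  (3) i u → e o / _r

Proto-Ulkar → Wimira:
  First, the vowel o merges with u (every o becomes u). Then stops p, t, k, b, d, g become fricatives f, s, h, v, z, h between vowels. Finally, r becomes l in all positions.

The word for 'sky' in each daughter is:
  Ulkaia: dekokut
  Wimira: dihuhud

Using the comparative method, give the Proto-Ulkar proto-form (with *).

Position 3: Ulkaia has k, Wimira has h. Taking the neighbouring segments as reconstructed: Ulkaia k can only go back to *k; Wimira h could go back to *k or *g or *h — the one source consistent with every daughter is *k.
Position 7: Ulkaia has t, Wimira has d. Wimira preserves d here (none of its changes turn any other segment into d), so the proto-segment is *d.
Continuing position by position gives *dikokud; check it forward:
Ulkaia: *dikokud
  dikokud → dikokut   [final devoicing]
  dikokut → dekokut   [vowel merger]
  dekokut (rule 3 does not apply)
  giving Ulkaia dekokut.
Wimira: start from *dikokud.
  rule 1 (vowel merger): dikokud → dikukud
  rule 2 (intervocalic lenition): dikukud → dihuhud
  rule 3: no change — dihuhud
  ⇒ Wimira dihuhud
No other proto-form is consistent with every reflex, so the reconstruction is *dikokud.

*dikokud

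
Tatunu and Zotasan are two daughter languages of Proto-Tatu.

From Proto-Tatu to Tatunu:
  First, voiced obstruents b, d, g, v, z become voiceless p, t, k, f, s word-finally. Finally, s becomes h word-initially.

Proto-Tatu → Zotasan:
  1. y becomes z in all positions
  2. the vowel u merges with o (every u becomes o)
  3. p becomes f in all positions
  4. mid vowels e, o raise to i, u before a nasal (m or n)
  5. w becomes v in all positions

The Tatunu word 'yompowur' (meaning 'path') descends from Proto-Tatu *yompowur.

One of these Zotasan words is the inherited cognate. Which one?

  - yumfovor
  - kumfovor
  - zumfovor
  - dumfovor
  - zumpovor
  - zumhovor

Zotasan: *yompowur > zompowur > zompowor > zomfowor > zumfowor > zumfovor  (by unconditioned shift, vowel merger, unconditioned shift, pre-nasal raising, unconditioned shift)

zumfovor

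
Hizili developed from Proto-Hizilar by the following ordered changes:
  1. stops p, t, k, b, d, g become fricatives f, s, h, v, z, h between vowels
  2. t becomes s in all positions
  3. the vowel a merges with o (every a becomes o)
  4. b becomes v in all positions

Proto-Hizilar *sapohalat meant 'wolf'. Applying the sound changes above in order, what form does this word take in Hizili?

Hizili: *sapohalat > safohalat > safohalas > sofoholos  (by intervocalic lenition, unconditioned shift, vowel merger)

sofoholos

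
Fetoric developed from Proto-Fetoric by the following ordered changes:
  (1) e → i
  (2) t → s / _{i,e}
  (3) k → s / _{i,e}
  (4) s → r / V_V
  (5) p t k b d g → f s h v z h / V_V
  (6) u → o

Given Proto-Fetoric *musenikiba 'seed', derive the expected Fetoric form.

moriniriva

Fetoric: start from *musenikiba.
  rule 1 (vowel merger): musenikiba → musinikiba
  rule 2: no change — musinikiba
  rule 3 (palatalisation): musinikiba → musinisiba
  rule 4 (rhotacism): musinisiba → muriniriba
  rule 5 (intervocalic lenition): muriniriba → muriniriva
  rule 6 (vowel merger): muriniriva → moriniriva
  ⇒ Fetoric moriniriva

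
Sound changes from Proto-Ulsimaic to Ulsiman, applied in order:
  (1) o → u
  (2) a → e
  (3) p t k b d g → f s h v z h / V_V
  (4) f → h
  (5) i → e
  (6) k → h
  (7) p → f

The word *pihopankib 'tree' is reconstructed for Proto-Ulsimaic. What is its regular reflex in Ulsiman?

Ulsiman: *pihopankib > pihupankib > pihupenkib > pihufenkib > pihuhenkib > pehuhenkeb > pehuhenheb > fehuhenheb  (by vowel merger, vowel merger, intervocalic lenition, unconditioned shift, vowel merger, unconditioned shift, unconditioned shift)

fehuhenheb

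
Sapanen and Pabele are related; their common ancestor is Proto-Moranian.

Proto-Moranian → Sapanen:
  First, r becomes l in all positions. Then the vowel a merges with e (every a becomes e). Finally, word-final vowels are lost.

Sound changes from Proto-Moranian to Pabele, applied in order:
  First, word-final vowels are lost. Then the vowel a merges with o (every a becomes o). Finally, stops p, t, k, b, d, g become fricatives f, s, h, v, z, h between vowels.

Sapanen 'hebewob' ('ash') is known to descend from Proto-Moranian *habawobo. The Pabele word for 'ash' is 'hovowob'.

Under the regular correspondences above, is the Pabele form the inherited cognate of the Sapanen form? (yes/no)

yes

Derive the expected Pabele reflex of *habawobo:
Pabele: *habawobo > habawob > hobowob > hovowob  (by apocope, vowel merger, intervocalic lenition)
Pabele 'hovowob' matches the regular reflex exactly, so the pair is cognate.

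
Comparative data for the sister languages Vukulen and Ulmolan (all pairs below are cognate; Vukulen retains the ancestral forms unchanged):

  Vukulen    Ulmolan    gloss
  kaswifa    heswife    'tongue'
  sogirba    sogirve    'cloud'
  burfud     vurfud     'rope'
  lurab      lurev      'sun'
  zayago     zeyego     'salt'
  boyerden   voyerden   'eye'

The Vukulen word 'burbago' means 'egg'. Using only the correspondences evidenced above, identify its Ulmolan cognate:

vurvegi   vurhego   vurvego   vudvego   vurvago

burfud ~ vurfud — Vukulen b corresponds to Ulmolan v word-initially before a back vowel.
sogirba ~ sogirve — Vukulen b corresponds to Ulmolan v after a consonant, before a back vowel.
kaswifa ~ heswife, zayago ~ zeyego — Vukulen a corresponds to Ulmolan e after a consonant, before a consonant other than r, m, n, p, b, f, v.
Applying these to Vukulen 'burbago':
  burbago → vurbago   (b→v word-initially before a back vowel)
  vurbago → vurvago   (b→v after a consonant, before a back vowel)
  vurvago → vurvego   (a→e after a consonant, before a consonant other than r, m, n, p, b, f, v)
So the Ulmolan cognate is 'vurvego'.

vurvego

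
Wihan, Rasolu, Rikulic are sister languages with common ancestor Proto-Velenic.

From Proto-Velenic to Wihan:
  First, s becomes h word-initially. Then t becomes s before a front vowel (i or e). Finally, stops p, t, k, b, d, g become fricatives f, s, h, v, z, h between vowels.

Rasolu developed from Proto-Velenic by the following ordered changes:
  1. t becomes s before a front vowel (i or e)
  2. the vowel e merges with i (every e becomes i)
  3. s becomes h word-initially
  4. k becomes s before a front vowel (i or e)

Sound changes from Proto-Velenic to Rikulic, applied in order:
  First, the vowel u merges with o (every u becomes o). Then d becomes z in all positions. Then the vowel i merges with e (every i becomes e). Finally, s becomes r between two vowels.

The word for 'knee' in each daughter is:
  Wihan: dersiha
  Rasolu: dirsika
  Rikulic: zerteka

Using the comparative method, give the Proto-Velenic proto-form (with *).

Position 2: Wihan has e, Rasolu has i, Rikulic has e. Wihan preserves e here (none of its changes turn any other segment into e), so the proto-segment is *e.
Position 5: Wihan has i, Rasolu has i, Rikulic has e. Wihan preserves i here (none of its changes turn any other segment into i), so the proto-segment is *i.
Position 6: Wihan has h, Rasolu has k, Rikulic has k. Rasolu preserves k here (none of its changes turn any other segment into k), so the proto-segment is *k.
Continuing position by position gives *dertika; check it forward:
Wihan: start from *dertika.
  rule 1: no change — dertika
  rule 2 (palatalisation): dertika → dersika
  rule 3 (intervocalic lenition): dersika → dersiha
  ⇒ Wihan dersiha
Rasolu: start from *dertika.
  rule 1 (palatalisation): dertika → dersika
  rule 2 (vowel merger): dersika → dirsika
  rule 3: no change — dirsika
  rule 4: no change — dirsika
  ⇒ Rasolu dirsika
Rikulic: start from *dertika.
  rule 1: no change — dertika
  rule 2 (unconditioned shift): dertika → zertika
  rule 3 (vowel merger): zertika → zerteka
  rule 4: no change — zerteka
  ⇒ Rikulic zerteka
Only *dertika yields all of Wihan dersiha, Rasolu dirsika, Rikulic zerteka.

*dertika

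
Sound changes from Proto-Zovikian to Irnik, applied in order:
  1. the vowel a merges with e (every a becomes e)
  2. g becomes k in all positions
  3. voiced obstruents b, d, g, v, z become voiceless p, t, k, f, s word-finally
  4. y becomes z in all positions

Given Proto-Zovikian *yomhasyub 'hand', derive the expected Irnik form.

Irnik: start from *yomhasyub.
  rule 1 (vowel merger): yomhasyub → yomhesyub
  rule 2: no change — yomhesyub
  rule 3 (final devoicing): yomhesyub → yomhesyup
  rule 4 (unconditioned shift): yomhesyup → zomheszup
  ⇒ Irnik zomheszup

zomheszup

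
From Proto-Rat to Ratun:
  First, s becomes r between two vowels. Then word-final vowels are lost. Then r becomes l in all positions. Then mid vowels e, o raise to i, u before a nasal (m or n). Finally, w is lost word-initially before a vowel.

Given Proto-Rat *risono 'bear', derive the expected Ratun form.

lilun

Ratun: start from *risono.
  rule 1 (rhotacism): risono → rirono
  rule 2 (apocope): rirono → riron
  rule 3 (unconditioned shift): riron → lilon
  rule 4 (pre-nasal raising): lilon → lilun
  rule 5: no change — lilun
  ⇒ Ratun lilun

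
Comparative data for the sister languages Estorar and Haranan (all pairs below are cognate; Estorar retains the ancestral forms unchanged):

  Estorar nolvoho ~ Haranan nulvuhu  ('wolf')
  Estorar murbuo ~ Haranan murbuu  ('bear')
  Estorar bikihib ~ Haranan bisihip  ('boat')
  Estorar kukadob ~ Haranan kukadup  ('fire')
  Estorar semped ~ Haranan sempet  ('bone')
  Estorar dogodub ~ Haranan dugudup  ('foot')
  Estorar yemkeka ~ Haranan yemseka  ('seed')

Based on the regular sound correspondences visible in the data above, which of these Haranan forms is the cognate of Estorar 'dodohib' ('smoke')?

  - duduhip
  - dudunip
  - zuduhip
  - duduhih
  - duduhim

duduhip

nolvoho ~ nulvuhu, dogodub ~ dugudup — Estorar o corresponds to Haranan u after a consonant, before a consonant other than r, m, n, p, b, f, v.
bikihib ~ bisihip, kukadob ~ kukadup — Estorar b corresponds to Haranan p word-finally.
Applying these to Estorar 'dodohib':
  dodohib → dudohib   (o→u after a consonant, before a consonant other than r, m, n, p, b, f, v)
  dudohib → duduhib   (o→u after a consonant, before a consonant other than r, m, n, p, b, f, v)
  duduhib → duduhip   (b→p word-finally)
So the Haranan cognate is 'duduhip'.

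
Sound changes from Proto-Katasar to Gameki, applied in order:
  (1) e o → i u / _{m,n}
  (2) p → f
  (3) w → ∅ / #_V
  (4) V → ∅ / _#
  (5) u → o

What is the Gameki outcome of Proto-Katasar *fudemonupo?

Gameki: *fudemonupo > fudimunupo > fudimunufo > fudimunuf > fodimonof  (by pre-nasal raising, unconditioned shift, apocope, vowel merger)

fodimonof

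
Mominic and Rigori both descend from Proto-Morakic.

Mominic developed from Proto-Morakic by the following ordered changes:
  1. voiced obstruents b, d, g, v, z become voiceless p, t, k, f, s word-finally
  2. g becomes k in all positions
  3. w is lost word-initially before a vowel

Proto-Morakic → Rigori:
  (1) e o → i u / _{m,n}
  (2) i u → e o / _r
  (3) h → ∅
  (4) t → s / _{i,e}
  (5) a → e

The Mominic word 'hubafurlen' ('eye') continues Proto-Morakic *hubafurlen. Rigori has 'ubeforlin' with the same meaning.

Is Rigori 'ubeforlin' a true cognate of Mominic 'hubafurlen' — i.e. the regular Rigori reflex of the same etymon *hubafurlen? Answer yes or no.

Derive the expected Rigori reflex of *hubafurlen:
Rigori: *hubafurlen > hubafurlin > hubaforlin > ubaforlin > ubeforlin  (by pre-nasal raising, pre-rhotic lowering, h-loss, vowel merger)
Rigori 'ubeforlin' matches the regular reflex exactly, so the pair is cognate.

yes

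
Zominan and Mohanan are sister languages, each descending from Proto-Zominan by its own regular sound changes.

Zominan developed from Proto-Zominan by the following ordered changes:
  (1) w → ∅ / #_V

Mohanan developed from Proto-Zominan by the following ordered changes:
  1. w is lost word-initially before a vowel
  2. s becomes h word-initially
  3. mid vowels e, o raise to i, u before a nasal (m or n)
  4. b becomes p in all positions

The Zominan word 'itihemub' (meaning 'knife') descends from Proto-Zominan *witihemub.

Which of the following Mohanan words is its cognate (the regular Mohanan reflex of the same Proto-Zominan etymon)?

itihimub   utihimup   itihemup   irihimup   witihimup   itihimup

itihimup

Mohanan: *witihemub
  witihemub → itihemub   [glide loss]
  itihemub (rule 2 does not apply)
  itihemub → itihimub   [pre-nasal raising]
  itihimub → itihimup   [unconditioned shift]
  giving Mohanan itihimup.
Only 'itihimup' matches the regular Mohanan development of *witihemub.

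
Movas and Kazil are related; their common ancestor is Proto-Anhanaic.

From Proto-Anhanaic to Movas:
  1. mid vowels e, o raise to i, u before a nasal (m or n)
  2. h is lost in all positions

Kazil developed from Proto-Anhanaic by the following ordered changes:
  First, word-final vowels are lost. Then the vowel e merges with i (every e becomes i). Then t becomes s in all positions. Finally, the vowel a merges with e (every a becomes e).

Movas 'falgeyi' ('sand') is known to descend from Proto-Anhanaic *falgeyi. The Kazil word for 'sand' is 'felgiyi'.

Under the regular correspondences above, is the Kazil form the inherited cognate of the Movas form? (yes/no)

Derive the expected Kazil reflex of *falgeyi:
Kazil: *falgeyi
  falgeyi → falgey   [apocope]
  falgey → falgiy   [vowel merger]
  falgiy (rule 3 does not apply)
  falgiy → felgiy   [vowel merger]
  giving Kazil felgiy.
The regular Kazil reflex would be 'felgiy', but the attested form is 'felgiyi'. The correspondence is irregular, so they are not cognates (the Kazil form has a different source).

no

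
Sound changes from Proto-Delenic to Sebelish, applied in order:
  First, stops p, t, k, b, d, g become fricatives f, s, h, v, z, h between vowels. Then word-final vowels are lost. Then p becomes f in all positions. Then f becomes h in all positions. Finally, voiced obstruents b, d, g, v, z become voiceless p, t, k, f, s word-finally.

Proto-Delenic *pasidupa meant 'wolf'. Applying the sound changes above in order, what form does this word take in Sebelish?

hasizuh

Sebelish: *pasidupa > pasizufa > pasizuf > fasizuf > hasizuh  (by intervocalic lenition, apocope, unconditioned shift, unconditioned shift)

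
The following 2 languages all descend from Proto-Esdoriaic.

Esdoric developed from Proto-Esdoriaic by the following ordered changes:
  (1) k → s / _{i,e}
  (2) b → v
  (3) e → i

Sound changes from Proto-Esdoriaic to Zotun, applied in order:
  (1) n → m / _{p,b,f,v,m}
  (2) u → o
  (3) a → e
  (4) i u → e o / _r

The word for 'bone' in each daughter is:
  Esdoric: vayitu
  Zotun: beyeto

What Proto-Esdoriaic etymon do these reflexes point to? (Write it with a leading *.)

Position 6: Esdoric has u, Zotun has o. Esdoric preserves u here (none of its changes turn any other segment into u), so the proto-segment is *u.
Position 1: Esdoric has v, Zotun has b. Zotun preserves b here (none of its changes turn any other segment into b), so the proto-segment is *b.
Continuing position by position gives *bayetu; check it forward:
Esdoric: *bayetu > vayetu > vayitu  (by unconditioned shift, vowel merger)
Zotun: *bayetu > bayeto > beyeto  (by vowel merger, vowel merger)
No other proto-form is consistent with every reflex, so the reconstruction is *bayetu.

*bayetu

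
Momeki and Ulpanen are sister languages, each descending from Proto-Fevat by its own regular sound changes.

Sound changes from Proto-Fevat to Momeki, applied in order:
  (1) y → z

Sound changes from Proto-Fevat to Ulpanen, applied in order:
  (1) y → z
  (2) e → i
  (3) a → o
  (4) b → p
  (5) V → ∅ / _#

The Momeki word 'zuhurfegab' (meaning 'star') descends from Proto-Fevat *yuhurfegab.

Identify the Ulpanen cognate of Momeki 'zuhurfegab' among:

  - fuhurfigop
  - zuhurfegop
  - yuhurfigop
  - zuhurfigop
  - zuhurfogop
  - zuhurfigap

Ulpanen: start from *yuhurfegab.
  rule 1 (unconditioned shift): yuhurfegab → zuhurfegab
  rule 2 (vowel merger): zuhurfegab → zuhurfigab
  rule 3 (vowel merger): zuhurfigab → zuhurfigob
  rule 4 (unconditioned shift): zuhurfigob → zuhurfigop
  rule 5: no change — zuhurfigop
  ⇒ Ulpanen zuhurfigop
Among the options, 'zuhurfigop' alone shows every Ulpanen change applied in order.

zuhurfigop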